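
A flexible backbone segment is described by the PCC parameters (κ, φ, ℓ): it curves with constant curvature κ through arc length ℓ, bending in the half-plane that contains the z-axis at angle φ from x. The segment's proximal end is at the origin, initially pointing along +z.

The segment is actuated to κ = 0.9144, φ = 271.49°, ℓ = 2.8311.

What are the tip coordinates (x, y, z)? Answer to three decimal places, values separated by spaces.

θ = κ·ℓ = 0.9144 × 2.8311 = 2.58876 rad
ρ = (1 − cos θ)/κ = (1 − -0.85104)/0.9144 = 2.02432
z = sin θ / κ = 0.52510/0.9144 = 0.57426
x = ρ cos φ = 2.02432 × cos(271.49°) = 0.05264
y = ρ sin φ = 2.02432 × sin(271.49°) = -2.02364

0.053 -2.024 0.574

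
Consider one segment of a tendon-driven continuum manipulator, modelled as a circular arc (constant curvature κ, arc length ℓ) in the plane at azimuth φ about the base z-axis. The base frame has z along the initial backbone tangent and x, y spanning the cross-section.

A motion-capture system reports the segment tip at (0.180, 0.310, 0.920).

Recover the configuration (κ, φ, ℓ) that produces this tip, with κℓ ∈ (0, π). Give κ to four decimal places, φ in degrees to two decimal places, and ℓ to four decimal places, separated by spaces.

ρ = √(x²+y²) = √(0.180² + 0.310²) = 0.35847
φ = atan2(y, x) mod 360° = atan2(0.310, 0.180) = 59.8586°
|p|² = ρ² + z² = 0.35847² + 0.920² = 0.97490
κ = 2ρ / |p|² = 2×0.35847 / 0.97490 = 0.73540
θ = 2·atan2(ρ, z) = 2·atan2(0.35847, 0.920) = 0.74309 rad
ℓ = θ/κ = 0.74309/0.73540 = 1.01046

0.7354 59.86 1.0105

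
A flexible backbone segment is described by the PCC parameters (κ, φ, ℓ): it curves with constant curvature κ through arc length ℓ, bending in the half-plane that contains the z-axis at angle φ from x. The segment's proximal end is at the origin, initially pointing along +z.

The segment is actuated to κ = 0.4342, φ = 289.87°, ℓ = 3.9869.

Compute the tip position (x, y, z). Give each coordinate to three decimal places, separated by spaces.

0.908 -2.512 2.274

θ = κ·ℓ = 0.4342 × 3.9869 = 1.73111 rad
ρ = (1 − cos θ)/κ = (1 − -0.15963)/0.4342 = 2.67073
z = sin θ / κ = 0.98718/0.4342 = 2.27355
x = ρ cos φ = 2.67073 × cos(289.87°) = 0.90775
y = ρ sin φ = 2.67073 × sin(289.87°) = -2.51173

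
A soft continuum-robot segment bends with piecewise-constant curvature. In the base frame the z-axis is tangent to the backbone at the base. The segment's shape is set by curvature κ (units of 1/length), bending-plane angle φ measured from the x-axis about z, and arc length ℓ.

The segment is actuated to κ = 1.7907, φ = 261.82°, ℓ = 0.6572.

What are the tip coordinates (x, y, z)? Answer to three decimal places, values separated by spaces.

-0.049 -0.341 0.516

θ = κ·ℓ = 1.7907 × 0.6572 = 1.17685 rad
ρ = (1 − cos θ)/κ = (1 − 0.38384)/1.7907 = 0.34409
z = sin θ / κ = 0.92340/1.7907 = 0.51566
x = ρ cos φ = 0.34409 × cos(261.82°) = -0.04896
y = ρ sin φ = 0.34409 × sin(261.82°) = -0.34059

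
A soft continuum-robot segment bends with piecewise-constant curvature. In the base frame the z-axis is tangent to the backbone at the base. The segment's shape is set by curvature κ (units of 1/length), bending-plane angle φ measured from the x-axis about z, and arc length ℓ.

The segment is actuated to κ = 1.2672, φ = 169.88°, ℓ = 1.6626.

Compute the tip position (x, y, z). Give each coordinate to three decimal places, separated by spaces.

-1.174 0.209 0.678

θ = κ·ℓ = 1.2672 × 1.6626 = 2.10685 rad
ρ = (1 − cos θ)/κ = (1 − -0.51074)/1.2672 = 1.19219
z = sin θ / κ = 0.85973/1.2672 = 0.67845
x = ρ cos φ = 1.19219 × cos(169.88°) = -1.17364
y = ρ sin φ = 1.19219 × sin(169.88°) = 0.20948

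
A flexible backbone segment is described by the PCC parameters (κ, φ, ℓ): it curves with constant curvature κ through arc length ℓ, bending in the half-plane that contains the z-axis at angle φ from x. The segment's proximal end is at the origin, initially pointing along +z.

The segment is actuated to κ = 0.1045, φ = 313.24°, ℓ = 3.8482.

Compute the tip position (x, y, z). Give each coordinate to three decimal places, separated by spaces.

0.523 -0.556 3.745

θ = κ·ℓ = 0.1045 × 3.8482 = 0.40214 rad
ρ = (1 − cos θ)/κ = (1 − 0.92023)/0.1045 = 0.76338
z = sin θ / κ = 0.39139/0.1045 = 3.74532
x = ρ cos φ = 0.76338 × cos(313.24°) = 0.52296
y = ρ sin φ = 0.76338 × sin(313.24°) = -0.55612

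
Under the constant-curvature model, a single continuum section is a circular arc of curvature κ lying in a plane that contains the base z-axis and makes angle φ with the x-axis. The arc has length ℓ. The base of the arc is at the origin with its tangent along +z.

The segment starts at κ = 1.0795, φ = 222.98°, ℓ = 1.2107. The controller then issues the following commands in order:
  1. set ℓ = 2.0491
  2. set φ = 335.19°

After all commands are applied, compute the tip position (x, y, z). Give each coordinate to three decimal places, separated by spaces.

1.344 -0.621 0.742

initial: κ=1.0795, φ=222.98°, ℓ=1.2107
cmd 1: set ℓ=2.0491 → (κ,φ,ℓ)=(1.0795,222.98°,2.0491) → tip=(-1.0831,-1.0093,0.7424)
cmd 2: set φ=335.19° → (κ,φ,ℓ)=(1.0795,335.19°,2.0491) → tip=(1.3438,-0.6212,0.7424)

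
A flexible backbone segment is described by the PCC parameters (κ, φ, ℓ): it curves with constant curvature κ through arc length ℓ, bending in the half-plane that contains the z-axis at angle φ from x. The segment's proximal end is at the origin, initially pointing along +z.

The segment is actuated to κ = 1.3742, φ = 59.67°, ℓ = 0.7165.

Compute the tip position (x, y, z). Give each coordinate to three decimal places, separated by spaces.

0.164 0.281 0.606

θ = κ·ℓ = 1.3742 × 0.7165 = 0.98461 rad
ρ = (1 − cos θ)/κ = (1 − 0.55318)/1.3742 = 0.32515
z = sin θ / κ = 0.83306/1.3742 = 0.60621
x = ρ cos φ = 0.32515 × cos(59.67°) = 0.16419
y = ρ sin φ = 0.32515 × sin(59.67°) = 0.28064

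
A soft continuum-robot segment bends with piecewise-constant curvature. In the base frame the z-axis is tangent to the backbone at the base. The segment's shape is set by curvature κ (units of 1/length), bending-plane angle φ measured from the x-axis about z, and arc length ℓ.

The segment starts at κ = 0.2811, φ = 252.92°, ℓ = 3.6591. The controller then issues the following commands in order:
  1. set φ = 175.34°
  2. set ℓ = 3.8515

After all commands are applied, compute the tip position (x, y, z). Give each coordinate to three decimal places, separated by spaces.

-1.883 0.153 3.142

initial: κ=0.2811, φ=252.92°, ℓ=3.6591
cmd 1: set φ=175.34° → (κ,φ,ℓ)=(0.2811,175.34°,3.6591) → tip=(-1.7160,0.1399,3.0472)
cmd 2: set ℓ=3.8515 → (κ,φ,ℓ)=(0.2811,175.34°,3.8515) → tip=(-1.8828,0.1535,3.1420)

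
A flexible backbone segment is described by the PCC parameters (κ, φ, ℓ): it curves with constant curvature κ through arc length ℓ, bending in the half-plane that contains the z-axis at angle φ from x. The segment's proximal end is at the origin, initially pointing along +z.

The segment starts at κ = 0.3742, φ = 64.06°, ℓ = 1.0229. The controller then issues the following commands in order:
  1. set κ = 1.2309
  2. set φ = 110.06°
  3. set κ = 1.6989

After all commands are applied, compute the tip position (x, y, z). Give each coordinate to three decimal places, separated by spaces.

initial: κ=0.3742, φ=64.06°, ℓ=1.0229
cmd 1: set κ=1.2309 → (κ,φ,ℓ)=(1.2309,64.06°,1.0229) → tip=(0.2464,0.5065,0.7733)
cmd 2: set φ=110.06° → (κ,φ,ℓ)=(1.2309,110.06°,1.0229) → tip=(-0.1932,0.5291,0.7733)
cmd 3: set κ=1.6989 → (κ,φ,ℓ)=(1.6989,110.06°,1.0229) → tip=(-0.2355,0.6448,0.5804)

-0.235 0.645 0.580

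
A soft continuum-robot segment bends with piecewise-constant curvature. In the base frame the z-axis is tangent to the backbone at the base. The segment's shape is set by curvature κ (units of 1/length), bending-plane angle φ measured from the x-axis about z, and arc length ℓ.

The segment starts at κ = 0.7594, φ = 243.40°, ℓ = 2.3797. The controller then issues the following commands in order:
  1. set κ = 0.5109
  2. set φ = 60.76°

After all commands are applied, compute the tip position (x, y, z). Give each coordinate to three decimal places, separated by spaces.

0.624 1.114 1.835

initial: κ=0.7594, φ=243.40°, ℓ=2.3797
cmd 1: set κ=0.5109 → (κ,φ,ℓ)=(0.5109,243.40°,2.3797) → tip=(-0.5718,-1.1418,1.8353)
cmd 2: set φ=60.76° → (κ,φ,ℓ)=(0.5109,60.76°,2.3797) → tip=(0.6238,1.1143,1.8353)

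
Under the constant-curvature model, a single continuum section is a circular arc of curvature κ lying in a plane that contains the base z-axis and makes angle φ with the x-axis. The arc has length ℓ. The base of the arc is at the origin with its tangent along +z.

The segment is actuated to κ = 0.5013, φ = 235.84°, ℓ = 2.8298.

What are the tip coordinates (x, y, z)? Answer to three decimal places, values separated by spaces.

θ = κ·ℓ = 0.5013 × 2.8298 = 1.41858 rad
ρ = (1 − cos θ)/κ = (1 − 0.15163)/0.5013 = 1.69234
z = sin θ / κ = 0.98844/0.5013 = 1.97175
x = ρ cos φ = 1.69234 × cos(235.84°) = -0.95026
y = ρ sin φ = 1.69234 × sin(235.84°) = -1.40036

-0.950 -1.400 1.972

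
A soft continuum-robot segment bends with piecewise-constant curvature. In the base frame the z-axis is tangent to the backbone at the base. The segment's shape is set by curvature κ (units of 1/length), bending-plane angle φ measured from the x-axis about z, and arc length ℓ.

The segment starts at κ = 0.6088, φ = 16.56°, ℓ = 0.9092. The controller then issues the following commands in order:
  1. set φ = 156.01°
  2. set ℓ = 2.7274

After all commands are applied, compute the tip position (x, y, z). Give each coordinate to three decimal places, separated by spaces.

initial: κ=0.6088, φ=16.56°, ℓ=0.9092
cmd 1: set φ=156.01° → (κ,φ,ℓ)=(0.6088,156.01°,0.9092) → tip=(-0.2241,0.0997,0.8635)
cmd 2: set ℓ=2.7274 → (κ,φ,ℓ)=(0.6088,156.01°,2.7274) → tip=(-1.6350,0.7276,1.6360)

-1.635 0.728 1.636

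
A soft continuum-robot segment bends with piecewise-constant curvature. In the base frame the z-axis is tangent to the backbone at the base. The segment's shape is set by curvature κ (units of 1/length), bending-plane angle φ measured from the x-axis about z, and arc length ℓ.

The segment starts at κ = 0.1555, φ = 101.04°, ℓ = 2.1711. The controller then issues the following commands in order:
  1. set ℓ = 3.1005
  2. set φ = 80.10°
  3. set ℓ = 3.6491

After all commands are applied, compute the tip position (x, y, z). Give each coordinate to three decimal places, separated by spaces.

0.173 0.993 3.456

initial: κ=0.1555, φ=101.04°, ℓ=2.1711
cmd 1: set ℓ=3.1005 → (κ,φ,ℓ)=(0.1555,101.04°,3.1005) → tip=(-0.1404,0.7195,2.9818)
cmd 2: set φ=80.10° → (κ,φ,ℓ)=(0.1555,80.10°,3.1005) → tip=(0.1260,0.7221,2.9818)
cmd 3: set ℓ=3.6491 → (κ,φ,ℓ)=(0.1555,80.10°,3.6491) → tip=(0.1733,0.9928,3.4564)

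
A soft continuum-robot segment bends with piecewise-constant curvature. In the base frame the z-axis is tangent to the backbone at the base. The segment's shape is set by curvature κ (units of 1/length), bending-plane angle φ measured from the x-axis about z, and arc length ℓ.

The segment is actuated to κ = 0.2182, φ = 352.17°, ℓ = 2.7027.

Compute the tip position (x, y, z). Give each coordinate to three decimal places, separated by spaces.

0.767 -0.105 2.549

θ = κ·ℓ = 0.2182 × 2.7027 = 0.58973 rad
ρ = (1 − cos θ)/κ = (1 − 0.83109)/0.2182 = 0.77410
z = sin θ / κ = 0.55614/0.2182 = 2.54874
x = ρ cos φ = 0.77410 × cos(352.17°) = 0.76688
y = ρ sin φ = 0.77410 × sin(352.17°) = -0.10546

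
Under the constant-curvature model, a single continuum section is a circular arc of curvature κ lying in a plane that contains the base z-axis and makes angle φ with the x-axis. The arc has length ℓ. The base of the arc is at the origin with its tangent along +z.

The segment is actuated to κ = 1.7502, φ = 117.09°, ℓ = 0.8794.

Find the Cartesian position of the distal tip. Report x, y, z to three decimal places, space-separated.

θ = κ·ℓ = 1.7502 × 0.8794 = 1.53913 rad
ρ = (1 − cos θ)/κ = (1 − 0.03167)/1.7502 = 0.55327
z = sin θ / κ = 0.99950/1.7502 = 0.57108
x = ρ cos φ = 0.55327 × cos(117.09°) = -0.25195
y = ρ sin φ = 0.55327 × sin(117.09°) = 0.49257

-0.252 0.493 0.571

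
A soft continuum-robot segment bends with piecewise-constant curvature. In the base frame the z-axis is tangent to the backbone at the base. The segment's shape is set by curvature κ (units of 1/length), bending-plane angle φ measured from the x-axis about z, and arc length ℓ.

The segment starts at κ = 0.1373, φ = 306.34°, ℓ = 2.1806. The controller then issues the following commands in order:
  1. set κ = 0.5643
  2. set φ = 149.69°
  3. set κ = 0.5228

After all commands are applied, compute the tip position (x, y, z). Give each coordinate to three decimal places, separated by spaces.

-0.962 0.562 1.738

initial: κ=0.1373, φ=306.34°, ℓ=2.1806
cmd 1: set κ=0.5643 → (κ,φ,ℓ)=(0.5643,306.34°,2.1806) → tip=(0.6996,-0.9510,1.6705)
cmd 2: set φ=149.69° → (κ,φ,ℓ)=(0.5643,149.69°,2.1806) → tip=(-1.0193,0.5959,1.6705)
cmd 3: set κ=0.5228 → (κ,φ,ℓ)=(0.5228,149.69°,2.1806) → tip=(-0.9618,0.5622,1.7380)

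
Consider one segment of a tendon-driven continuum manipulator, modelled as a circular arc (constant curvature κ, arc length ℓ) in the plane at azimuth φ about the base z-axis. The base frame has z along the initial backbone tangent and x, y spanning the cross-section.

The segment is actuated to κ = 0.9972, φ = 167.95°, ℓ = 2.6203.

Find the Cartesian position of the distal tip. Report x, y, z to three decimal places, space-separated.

-1.828 0.390 0.506

θ = κ·ℓ = 0.9972 × 2.6203 = 2.61296 rad
ρ = (1 − cos θ)/κ = (1 − -0.86350)/0.9972 = 1.86873
z = sin θ / κ = 0.50435/0.9972 = 0.50577
x = ρ cos φ = 1.86873 × cos(167.95°) = -1.82756
y = ρ sin φ = 1.86873 × sin(167.95°) = 0.39013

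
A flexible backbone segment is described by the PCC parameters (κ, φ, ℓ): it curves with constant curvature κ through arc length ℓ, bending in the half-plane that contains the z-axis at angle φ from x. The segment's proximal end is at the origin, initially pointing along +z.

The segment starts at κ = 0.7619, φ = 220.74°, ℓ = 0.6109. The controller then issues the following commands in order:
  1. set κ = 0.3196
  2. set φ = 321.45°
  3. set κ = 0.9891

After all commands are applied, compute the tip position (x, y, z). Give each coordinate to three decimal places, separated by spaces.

initial: κ=0.7619, φ=220.74°, ℓ=0.6109
cmd 1: set κ=0.3196 → (κ,φ,ℓ)=(0.3196,220.74°,0.6109) → tip=(-0.0450,-0.0388,0.6070)
cmd 2: set φ=321.45° → (κ,φ,ℓ)=(0.3196,321.45°,0.6109) → tip=(0.0465,-0.0370,0.6070)
cmd 3: set κ=0.9891 → (κ,φ,ℓ)=(0.9891,321.45°,0.6109) → tip=(0.1400,-0.1116,0.5744)

0.140 -0.112 0.574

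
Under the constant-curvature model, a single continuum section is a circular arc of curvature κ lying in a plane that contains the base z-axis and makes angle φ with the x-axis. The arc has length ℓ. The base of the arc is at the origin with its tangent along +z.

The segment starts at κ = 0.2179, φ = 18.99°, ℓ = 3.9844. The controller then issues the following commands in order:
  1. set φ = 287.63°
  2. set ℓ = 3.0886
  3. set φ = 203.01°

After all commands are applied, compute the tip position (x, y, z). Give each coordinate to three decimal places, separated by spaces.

-0.921 -0.391 2.861

initial: κ=0.2179, φ=18.99°, ℓ=3.9844
cmd 1: set φ=287.63° → (κ,φ,ℓ)=(0.2179,287.63°,3.9844) → tip=(0.4918,-1.5474,3.5024)
cmd 2: set ℓ=3.0886 → (κ,φ,ℓ)=(0.2179,287.63°,3.0886) → tip=(0.3031,-0.9537,2.8607)
cmd 3: set φ=203.01° → (κ,φ,ℓ)=(0.2179,203.01°,3.0886) → tip=(-0.9211,-0.3912,2.8607)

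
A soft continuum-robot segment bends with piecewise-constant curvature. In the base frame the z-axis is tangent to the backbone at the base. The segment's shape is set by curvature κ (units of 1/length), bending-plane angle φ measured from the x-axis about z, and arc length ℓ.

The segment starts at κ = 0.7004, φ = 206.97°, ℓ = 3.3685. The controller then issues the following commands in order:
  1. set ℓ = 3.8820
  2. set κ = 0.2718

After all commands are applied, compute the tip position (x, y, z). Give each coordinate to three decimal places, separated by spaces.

-1.662 -0.846 3.201

initial: κ=0.7004, φ=206.97°, ℓ=3.3685
cmd 1: set ℓ=3.8820 → (κ,φ,ℓ)=(0.7004,206.97°,3.8820) → tip=(-2.4330,-1.2381,0.5856)
cmd 2: set κ=0.2718 → (κ,φ,ℓ)=(0.2718,206.97°,3.8820) → tip=(-1.6621,-0.8458,3.2007)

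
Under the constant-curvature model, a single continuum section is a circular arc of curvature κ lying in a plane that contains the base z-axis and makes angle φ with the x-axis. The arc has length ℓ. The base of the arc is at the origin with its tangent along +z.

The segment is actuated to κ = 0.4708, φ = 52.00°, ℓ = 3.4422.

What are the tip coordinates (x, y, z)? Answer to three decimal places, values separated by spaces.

1.373 1.757 2.121

θ = κ·ℓ = 0.4708 × 3.4422 = 1.62059 rad
ρ = (1 − cos θ)/κ = (1 − -0.04977)/0.4708 = 2.22976
z = sin θ / κ = 0.99876/0.4708 = 2.12141
x = ρ cos φ = 2.22976 × cos(52.00°) = 1.37278
y = ρ sin φ = 2.22976 × sin(52.00°) = 1.75707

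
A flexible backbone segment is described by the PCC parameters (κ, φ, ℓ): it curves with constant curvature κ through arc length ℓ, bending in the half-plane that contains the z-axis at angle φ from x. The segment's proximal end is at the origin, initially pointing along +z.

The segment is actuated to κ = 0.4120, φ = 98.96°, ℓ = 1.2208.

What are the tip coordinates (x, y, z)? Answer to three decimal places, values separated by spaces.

-0.047 0.297 1.170

θ = κ·ℓ = 0.4120 × 1.2208 = 0.50297 rad
ρ = (1 − cos θ)/κ = (1 − 0.87615)/0.4120 = 0.30059
z = sin θ / κ = 0.48203/0.4120 = 1.16997
x = ρ cos φ = 0.30059 × cos(98.96°) = -0.04682
y = ρ sin φ = 0.30059 × sin(98.96°) = 0.29693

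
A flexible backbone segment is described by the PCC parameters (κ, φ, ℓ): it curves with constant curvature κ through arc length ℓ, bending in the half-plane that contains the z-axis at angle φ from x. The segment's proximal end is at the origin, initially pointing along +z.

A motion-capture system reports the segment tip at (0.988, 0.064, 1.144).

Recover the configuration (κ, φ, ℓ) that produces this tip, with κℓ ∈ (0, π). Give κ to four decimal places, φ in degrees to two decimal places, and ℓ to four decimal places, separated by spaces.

0.8651 3.71 1.6493

ρ = √(x²+y²) = √(0.988² + 0.064²) = 0.99007
φ = atan2(y, x) mod 360° = atan2(0.064, 0.988) = 3.7063°
|p|² = ρ² + z² = 0.99007² + 1.144² = 2.28898
κ = 2ρ / |p|² = 2×0.99007 / 2.28898 = 0.86508
θ = 2·atan2(ρ, z) = 2·atan2(0.99007, 1.144) = 1.42679 rad
ℓ = θ/κ = 1.42679/0.86508 = 1.64932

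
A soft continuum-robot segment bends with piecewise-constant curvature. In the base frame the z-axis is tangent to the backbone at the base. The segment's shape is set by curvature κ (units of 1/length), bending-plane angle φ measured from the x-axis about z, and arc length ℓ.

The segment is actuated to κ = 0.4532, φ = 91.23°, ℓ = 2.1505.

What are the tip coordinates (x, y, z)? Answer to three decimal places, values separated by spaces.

-0.021 0.967 1.826

θ = κ·ℓ = 0.4532 × 2.1505 = 0.97461 rad
ρ = (1 − cos θ)/κ = (1 − 0.56149)/0.4532 = 0.96758
z = sin θ / κ = 0.82748/0.4532 = 1.82586
x = ρ cos φ = 0.96758 × cos(91.23°) = -0.02077
y = ρ sin φ = 0.96758 × sin(91.23°) = 0.96736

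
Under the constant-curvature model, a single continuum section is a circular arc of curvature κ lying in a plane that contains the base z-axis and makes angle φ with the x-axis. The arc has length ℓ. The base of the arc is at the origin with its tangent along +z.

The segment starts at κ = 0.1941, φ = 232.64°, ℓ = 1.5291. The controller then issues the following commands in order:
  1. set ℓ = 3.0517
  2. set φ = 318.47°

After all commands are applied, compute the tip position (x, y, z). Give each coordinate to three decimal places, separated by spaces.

0.657 -0.582 2.876

initial: κ=0.1941, φ=232.64°, ℓ=1.5291
cmd 1: set ℓ=3.0517 → (κ,φ,ℓ)=(0.1941,232.64°,3.0517) → tip=(-0.5326,-0.6976,2.8764)
cmd 2: set φ=318.47° → (κ,φ,ℓ)=(0.1941,318.47°,3.0517) → tip=(0.6571,-0.5819,2.8764)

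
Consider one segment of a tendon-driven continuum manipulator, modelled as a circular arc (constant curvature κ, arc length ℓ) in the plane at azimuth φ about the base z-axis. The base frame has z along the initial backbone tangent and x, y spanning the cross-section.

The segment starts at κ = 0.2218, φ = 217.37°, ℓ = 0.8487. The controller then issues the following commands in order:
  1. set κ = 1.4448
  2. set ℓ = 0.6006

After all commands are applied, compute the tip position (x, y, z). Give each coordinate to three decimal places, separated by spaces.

initial: κ=0.2218, φ=217.37°, ℓ=0.8487
cmd 1: set κ=1.4448 → (κ,φ,ℓ)=(1.4448,217.37°,0.8487) → tip=(-0.3642,-0.2782,0.6514)
cmd 2: set ℓ=0.6006 → (κ,φ,ℓ)=(1.4448,217.37°,0.6006) → tip=(-0.1944,-0.1485,0.5280)

-0.194 -0.148 0.528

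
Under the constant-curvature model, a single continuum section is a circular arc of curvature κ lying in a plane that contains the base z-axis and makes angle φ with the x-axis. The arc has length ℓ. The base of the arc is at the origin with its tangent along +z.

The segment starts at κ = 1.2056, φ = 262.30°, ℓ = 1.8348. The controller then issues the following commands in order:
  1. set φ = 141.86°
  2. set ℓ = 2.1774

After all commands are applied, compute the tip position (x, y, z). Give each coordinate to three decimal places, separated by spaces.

-1.220 0.958 0.410

initial: κ=1.2056, φ=262.30°, ℓ=1.8348
cmd 1: set φ=141.86° → (κ,φ,ℓ)=(1.2056,141.86°,1.8348) → tip=(-1.0426,0.8187,0.6647)
cmd 2: set ℓ=2.1774 → (κ,φ,ℓ)=(1.2056,141.86°,2.1774) → tip=(-1.2196,0.9577,0.4096)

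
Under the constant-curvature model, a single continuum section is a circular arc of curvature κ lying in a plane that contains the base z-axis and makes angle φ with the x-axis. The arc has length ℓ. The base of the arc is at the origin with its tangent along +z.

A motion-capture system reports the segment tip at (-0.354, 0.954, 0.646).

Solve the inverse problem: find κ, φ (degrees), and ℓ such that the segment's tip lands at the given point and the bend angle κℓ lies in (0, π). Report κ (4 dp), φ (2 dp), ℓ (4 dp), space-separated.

1.4009 110.36 1.4350

ρ = √(x²+y²) = √(-0.354² + 0.954²) = 1.01756
φ = atan2(y, x) mod 360° = atan2(0.954, -0.354) = 110.3583°
|p|² = ρ² + z² = 1.01756² + 0.646² = 1.45275
κ = 2ρ / |p|² = 2×1.01756 / 1.45275 = 1.40088
θ = 2·atan2(ρ, z) = 2·atan2(1.01756, 0.646) = 2.01029 rad
ℓ = θ/κ = 2.01029/1.40088 = 1.43502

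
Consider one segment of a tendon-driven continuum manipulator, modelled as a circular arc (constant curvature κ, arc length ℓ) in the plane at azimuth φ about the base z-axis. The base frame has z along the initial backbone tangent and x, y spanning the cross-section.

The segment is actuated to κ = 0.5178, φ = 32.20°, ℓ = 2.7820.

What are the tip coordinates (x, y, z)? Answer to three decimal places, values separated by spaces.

θ = κ·ℓ = 0.5178 × 2.7820 = 1.44052 rad
ρ = (1 − cos θ)/κ = (1 − 0.12991)/0.5178 = 1.68036
z = sin θ / κ = 0.99153/0.5178 = 1.91488
x = ρ cos φ = 1.68036 × cos(32.20°) = 1.42191
y = ρ sin φ = 1.68036 × sin(32.20°) = 0.89543

1.422 0.895 1.915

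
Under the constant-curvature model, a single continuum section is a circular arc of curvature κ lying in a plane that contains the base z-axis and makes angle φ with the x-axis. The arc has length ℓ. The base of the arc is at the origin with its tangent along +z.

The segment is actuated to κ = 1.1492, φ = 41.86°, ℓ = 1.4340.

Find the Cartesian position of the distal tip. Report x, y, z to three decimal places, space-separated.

θ = κ·ℓ = 1.1492 × 1.4340 = 1.64795 rad
ρ = (1 − cos θ)/κ = (1 − -0.07708)/1.1492 = 0.93724
z = sin θ / κ = 0.99702/1.1492 = 0.86758
x = ρ cos φ = 0.93724 × cos(41.86°) = 0.69804
y = ρ sin φ = 0.93724 × sin(41.86°) = 0.62543

0.698 0.625 0.868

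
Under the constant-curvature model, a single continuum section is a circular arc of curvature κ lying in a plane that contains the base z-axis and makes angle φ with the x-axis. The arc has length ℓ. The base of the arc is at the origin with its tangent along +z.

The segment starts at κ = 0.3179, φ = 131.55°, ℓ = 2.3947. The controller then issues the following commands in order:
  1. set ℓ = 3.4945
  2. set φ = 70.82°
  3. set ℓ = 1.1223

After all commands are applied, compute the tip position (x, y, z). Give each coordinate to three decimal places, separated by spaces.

initial: κ=0.3179, φ=131.55°, ℓ=2.3947
cmd 1: set ℓ=3.4945 → (κ,φ,ℓ)=(0.3179,131.55°,3.4945) → tip=(-1.1604,1.3092,2.8188)
cmd 2: set φ=70.82° → (κ,φ,ℓ)=(0.3179,70.82°,3.4945) → tip=(0.5748,1.6523,2.8188)
cmd 3: set ℓ=1.1223 → (κ,φ,ℓ)=(0.3179,70.82°,1.1223) → tip=(0.0651,0.1871,1.0986)

0.065 0.187 1.099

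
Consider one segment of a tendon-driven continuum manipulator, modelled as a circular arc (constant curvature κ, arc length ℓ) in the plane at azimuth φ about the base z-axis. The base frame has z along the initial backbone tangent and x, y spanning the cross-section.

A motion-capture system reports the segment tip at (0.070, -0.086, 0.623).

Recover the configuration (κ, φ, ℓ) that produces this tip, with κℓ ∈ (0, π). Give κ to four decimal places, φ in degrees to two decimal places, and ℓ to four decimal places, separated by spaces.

ρ = √(x²+y²) = √(0.070² + -0.086²) = 0.11089
φ = atan2(y, x) mod 360° = atan2(-0.086, 0.070) = 309.1440°
|p|² = ρ² + z² = 0.11089² + 0.623² = 0.40042
κ = 2ρ / |p|² = 2×0.11089 / 0.40042 = 0.55385
θ = 2·atan2(ρ, z) = 2·atan2(0.11089, 0.623) = 0.35229 rad
ℓ = θ/κ = 0.35229/0.55385 = 0.63608

0.5538 309.14 0.6361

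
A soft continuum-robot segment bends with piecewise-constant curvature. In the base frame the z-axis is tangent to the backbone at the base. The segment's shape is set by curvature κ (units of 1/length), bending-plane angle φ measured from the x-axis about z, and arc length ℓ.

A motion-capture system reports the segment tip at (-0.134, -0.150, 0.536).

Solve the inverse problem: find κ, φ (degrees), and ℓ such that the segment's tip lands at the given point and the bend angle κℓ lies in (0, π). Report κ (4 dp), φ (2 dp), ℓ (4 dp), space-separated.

ρ = √(x²+y²) = √(-0.134² + -0.150²) = 0.20114
φ = atan2(y, x) mod 360° = atan2(-0.150, -0.134) = 228.2245°
|p|² = ρ² + z² = 0.20114² + 0.536² = 0.32775
κ = 2ρ / |p|² = 2×0.20114 / 0.32775 = 1.22737
θ = 2·atan2(ρ, z) = 2·atan2(0.20114, 0.536) = 0.71799 rad
ℓ = θ/κ = 0.71799/1.22737 = 0.58498

1.2274 228.22 0.5850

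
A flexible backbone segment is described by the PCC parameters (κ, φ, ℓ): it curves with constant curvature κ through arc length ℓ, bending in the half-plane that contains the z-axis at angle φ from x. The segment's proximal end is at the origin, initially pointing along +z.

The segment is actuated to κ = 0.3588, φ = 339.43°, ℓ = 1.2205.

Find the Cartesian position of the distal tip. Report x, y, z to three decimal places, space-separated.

θ = κ·ℓ = 0.3588 × 1.2205 = 0.43792 rad
ρ = (1 − cos θ)/κ = (1 − 0.90564)/0.3588 = 0.26299
z = sin θ / κ = 0.42405/0.3588 = 1.18186
x = ρ cos φ = 0.26299 × cos(339.43°) = 0.24623
y = ρ sin φ = 0.26299 × sin(339.43°) = -0.09240

0.246 -0.092 1.182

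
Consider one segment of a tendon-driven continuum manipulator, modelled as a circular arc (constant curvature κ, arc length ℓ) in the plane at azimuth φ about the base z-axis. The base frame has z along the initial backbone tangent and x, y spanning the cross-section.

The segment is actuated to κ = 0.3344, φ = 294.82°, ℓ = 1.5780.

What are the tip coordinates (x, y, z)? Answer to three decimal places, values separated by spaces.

θ = κ·ℓ = 0.3344 × 1.5780 = 0.52768 rad
ρ = (1 − cos θ)/κ = (1 − 0.86398)/0.3344 = 0.40677
z = sin θ / κ = 0.50353/0.3344 = 1.50578
x = ρ cos φ = 0.40677 × cos(294.82°) = 0.17075
y = ρ sin φ = 0.40677 × sin(294.82°) = -0.36920

0.171 -0.369 1.506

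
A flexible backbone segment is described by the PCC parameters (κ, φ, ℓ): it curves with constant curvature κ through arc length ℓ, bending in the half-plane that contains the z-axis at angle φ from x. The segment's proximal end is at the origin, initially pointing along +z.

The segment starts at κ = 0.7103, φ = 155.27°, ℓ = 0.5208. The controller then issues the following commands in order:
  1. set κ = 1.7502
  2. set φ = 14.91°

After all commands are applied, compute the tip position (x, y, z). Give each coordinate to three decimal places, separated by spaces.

0.214 0.057 0.452

initial: κ=0.7103, φ=155.27°, ℓ=0.5208
cmd 1: set κ=1.7502 → (κ,φ,ℓ)=(1.7502,155.27°,0.5208) → tip=(-0.2011,0.0926,0.4516)
cmd 2: set φ=14.91° → (κ,φ,ℓ)=(1.7502,14.91°,0.5208) → tip=(0.2139,0.0570,0.4516)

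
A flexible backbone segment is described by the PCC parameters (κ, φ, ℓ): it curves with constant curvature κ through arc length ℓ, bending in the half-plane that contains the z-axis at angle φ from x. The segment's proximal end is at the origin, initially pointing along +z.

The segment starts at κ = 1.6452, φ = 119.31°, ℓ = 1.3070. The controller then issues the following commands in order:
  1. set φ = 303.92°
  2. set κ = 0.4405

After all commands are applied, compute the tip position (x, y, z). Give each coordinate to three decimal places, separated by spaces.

0.204 -0.304 1.236

initial: κ=1.6452, φ=119.31°, ℓ=1.3070
cmd 1: set φ=303.92° → (κ,φ,ℓ)=(1.6452,303.92°,1.3070) → tip=(0.5249,-0.7806,0.5086)
cmd 2: set κ=0.4405 → (κ,φ,ℓ)=(0.4405,303.92°,1.3070) → tip=(0.2042,-0.3037,1.2360)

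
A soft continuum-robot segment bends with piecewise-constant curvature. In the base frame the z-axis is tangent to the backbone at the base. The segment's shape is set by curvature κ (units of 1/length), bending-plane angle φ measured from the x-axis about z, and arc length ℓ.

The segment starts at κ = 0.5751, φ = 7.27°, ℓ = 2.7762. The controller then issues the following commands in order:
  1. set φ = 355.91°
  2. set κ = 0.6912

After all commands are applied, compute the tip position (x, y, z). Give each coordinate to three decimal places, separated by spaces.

1.935 -0.138 1.360

initial: κ=0.5751, φ=7.27°, ℓ=2.7762
cmd 1: set φ=355.91° → (κ,φ,ℓ)=(0.5751,355.91°,2.7762) → tip=(1.7791,-0.1272,1.7382)
cmd 2: set κ=0.6912 → (κ,φ,ℓ)=(0.6912,355.91°,2.7762) → tip=(1.9353,-0.1384,1.3600)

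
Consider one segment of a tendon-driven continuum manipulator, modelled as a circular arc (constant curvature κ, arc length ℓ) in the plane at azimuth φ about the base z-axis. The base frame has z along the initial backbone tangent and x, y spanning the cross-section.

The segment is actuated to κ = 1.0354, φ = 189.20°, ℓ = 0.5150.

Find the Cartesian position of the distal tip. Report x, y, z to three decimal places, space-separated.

θ = κ·ℓ = 1.0354 × 0.5150 = 0.53323 rad
ρ = (1 − cos θ)/κ = (1 − 0.86117)/1.0354 = 0.13408
z = sin θ / κ = 0.50832/1.0354 = 0.49094
x = ρ cos φ = 0.13408 × cos(189.20°) = -0.13236
y = ρ sin φ = 0.13408 × sin(189.20°) = -0.02144

-0.132 -0.021 0.491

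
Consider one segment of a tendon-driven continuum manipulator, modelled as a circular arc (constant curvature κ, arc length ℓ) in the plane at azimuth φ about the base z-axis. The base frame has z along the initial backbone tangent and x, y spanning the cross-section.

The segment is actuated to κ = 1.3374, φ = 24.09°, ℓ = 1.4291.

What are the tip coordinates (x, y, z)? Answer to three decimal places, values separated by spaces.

0.911 0.407 0.705

θ = κ·ℓ = 1.3374 × 1.4291 = 1.91128 rad
ρ = (1 − cos θ)/κ = (1 − -0.33394)/1.3374 = 0.99741
z = sin θ / κ = 0.94259/1.3374 = 0.70480
x = ρ cos φ = 0.99741 × cos(24.09°) = 0.91054
y = ρ sin φ = 0.99741 × sin(24.09°) = 0.40712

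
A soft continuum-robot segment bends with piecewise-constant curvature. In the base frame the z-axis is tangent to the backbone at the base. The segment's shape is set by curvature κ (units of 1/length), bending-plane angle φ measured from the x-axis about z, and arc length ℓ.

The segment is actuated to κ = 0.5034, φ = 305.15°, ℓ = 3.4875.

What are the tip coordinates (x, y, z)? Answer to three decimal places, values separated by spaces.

1.354 -1.923 1.953

θ = κ·ℓ = 0.5034 × 3.4875 = 1.75561 rad
ρ = (1 − cos θ)/κ = (1 − -0.18376)/0.5034 = 2.35153
z = sin θ / κ = 0.98297/0.5034 = 1.95266
x = ρ cos φ = 2.35153 × cos(305.15°) = 1.35382
y = ρ sin φ = 2.35153 × sin(305.15°) = -1.92272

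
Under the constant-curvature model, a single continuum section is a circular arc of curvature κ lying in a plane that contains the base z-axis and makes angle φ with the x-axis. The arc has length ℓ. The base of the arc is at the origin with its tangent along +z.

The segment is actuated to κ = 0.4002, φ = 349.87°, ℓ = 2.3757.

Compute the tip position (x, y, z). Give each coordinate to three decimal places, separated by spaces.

θ = κ·ℓ = 0.4002 × 2.3757 = 0.95076 rad
ρ = (1 − cos θ)/κ = (1 − 0.58107)/0.4002 = 1.04680
z = sin θ / κ = 0.81385/0.4002 = 2.03362
x = ρ cos φ = 1.04680 × cos(349.87°) = 1.03049
y = ρ sin φ = 1.04680 × sin(349.87°) = -0.18411

1.030 -0.184 2.034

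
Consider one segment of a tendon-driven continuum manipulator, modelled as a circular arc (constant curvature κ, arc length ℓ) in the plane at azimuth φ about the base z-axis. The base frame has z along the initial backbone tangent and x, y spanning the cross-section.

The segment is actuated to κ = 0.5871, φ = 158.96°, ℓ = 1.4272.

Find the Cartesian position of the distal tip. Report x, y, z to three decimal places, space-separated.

θ = κ·ℓ = 0.5871 × 1.4272 = 0.83791 rad
ρ = (1 − cos θ)/κ = (1 − 0.66902)/0.5871 = 0.56376
z = sin θ / κ = 0.74325/0.5871 = 1.26596
x = ρ cos φ = 0.56376 × cos(158.96°) = -0.52617
y = ρ sin φ = 0.56376 × sin(158.96°) = 0.20240

-0.526 0.202 1.266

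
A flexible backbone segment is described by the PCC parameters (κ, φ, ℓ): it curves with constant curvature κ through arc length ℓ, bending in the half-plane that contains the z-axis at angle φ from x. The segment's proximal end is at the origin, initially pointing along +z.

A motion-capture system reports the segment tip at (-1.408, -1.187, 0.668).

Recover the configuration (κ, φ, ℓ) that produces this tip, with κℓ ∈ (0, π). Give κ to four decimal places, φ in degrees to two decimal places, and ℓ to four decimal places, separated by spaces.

ρ = √(x²+y²) = √(-1.408² + -1.187²) = 1.84158
φ = atan2(y, x) mod 360° = atan2(-1.187, -1.408) = 220.1322°
|p|² = ρ² + z² = 1.84158² + 0.668² = 3.83766
κ = 2ρ / |p|² = 2×1.84158 / 3.83766 = 0.95974
θ = 2·atan2(ρ, z) = 2·atan2(1.84158, 0.668) = 2.44565 rad
ℓ = θ/κ = 2.44565/0.95974 = 2.54823

0.9597 220.13 2.5482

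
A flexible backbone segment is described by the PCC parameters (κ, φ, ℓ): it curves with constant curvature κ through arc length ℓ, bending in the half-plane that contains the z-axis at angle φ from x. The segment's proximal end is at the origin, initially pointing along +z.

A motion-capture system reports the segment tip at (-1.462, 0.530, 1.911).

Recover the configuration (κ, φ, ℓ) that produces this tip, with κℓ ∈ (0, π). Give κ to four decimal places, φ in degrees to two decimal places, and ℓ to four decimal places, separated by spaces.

ρ = √(x²+y²) = √(-1.462² + 0.530²) = 1.55510
φ = atan2(y, x) mod 360° = atan2(0.530, -1.462) = 160.0736°
|p|² = ρ² + z² = 1.55510² + 1.911² = 6.07027
κ = 2ρ / |p|² = 2×1.55510 / 6.07027 = 0.51237
θ = 2·atan2(ρ, z) = 2·atan2(1.55510, 1.911) = 1.36615 rad
ℓ = θ/κ = 1.36615/0.51237 = 2.66636

0.5124 160.07 2.6664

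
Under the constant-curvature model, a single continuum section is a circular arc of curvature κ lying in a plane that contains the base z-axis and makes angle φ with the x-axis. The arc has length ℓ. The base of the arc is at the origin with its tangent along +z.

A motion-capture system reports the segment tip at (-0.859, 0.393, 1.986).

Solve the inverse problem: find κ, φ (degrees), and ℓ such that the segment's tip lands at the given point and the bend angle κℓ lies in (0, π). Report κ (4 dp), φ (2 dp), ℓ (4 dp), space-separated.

0.3906 155.42 2.2732

ρ = √(x²+y²) = √(-0.859² + 0.393²) = 0.94463
φ = atan2(y, x) mod 360° = atan2(0.393, -0.859) = 155.4155°
|p|² = ρ² + z² = 0.94463² + 1.986² = 4.83653
κ = 2ρ / |p|² = 2×0.94463 / 4.83653 = 0.39062
θ = 2·atan2(ρ, z) = 2·atan2(0.94463, 1.986) = 0.88795 rad
ℓ = θ/κ = 0.88795/0.39062 = 2.27316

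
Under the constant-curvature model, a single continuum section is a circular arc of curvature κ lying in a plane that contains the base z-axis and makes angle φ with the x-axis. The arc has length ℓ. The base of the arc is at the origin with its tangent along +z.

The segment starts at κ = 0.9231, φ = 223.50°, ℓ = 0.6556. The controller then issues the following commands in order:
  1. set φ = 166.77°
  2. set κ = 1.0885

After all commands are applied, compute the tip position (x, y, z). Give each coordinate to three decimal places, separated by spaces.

initial: κ=0.9231, φ=223.50°, ℓ=0.6556
cmd 1: set φ=166.77° → (κ,φ,ℓ)=(0.9231,166.77°,0.6556) → tip=(-0.1873,0.0440,0.6163)
cmd 2: set κ=1.0885 → (κ,φ,ℓ)=(1.0885,166.77°,0.6556) → tip=(-0.2182,0.0513,0.6014)

-0.218 0.051 0.601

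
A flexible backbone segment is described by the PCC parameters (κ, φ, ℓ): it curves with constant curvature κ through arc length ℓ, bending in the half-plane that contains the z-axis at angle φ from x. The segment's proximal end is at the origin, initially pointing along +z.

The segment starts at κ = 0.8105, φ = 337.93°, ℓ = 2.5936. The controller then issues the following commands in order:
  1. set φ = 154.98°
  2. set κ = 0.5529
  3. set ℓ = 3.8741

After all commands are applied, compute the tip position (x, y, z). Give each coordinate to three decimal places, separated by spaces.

initial: κ=0.8105, φ=337.93°, ℓ=2.5936
cmd 1: set φ=154.98° → (κ,φ,ℓ)=(0.8105,154.98°,2.5936) → tip=(-1.6845,0.7862,1.0637)
cmd 2: set κ=0.5529 → (κ,φ,ℓ)=(0.5529,154.98°,2.5936) → tip=(-1.4154,0.6606,1.7917)
cmd 3: set ℓ=3.8741 → (κ,φ,ℓ)=(0.5529,154.98°,3.8741) → tip=(-2.5250,1.1785,1.5215)

-2.525 1.178 1.522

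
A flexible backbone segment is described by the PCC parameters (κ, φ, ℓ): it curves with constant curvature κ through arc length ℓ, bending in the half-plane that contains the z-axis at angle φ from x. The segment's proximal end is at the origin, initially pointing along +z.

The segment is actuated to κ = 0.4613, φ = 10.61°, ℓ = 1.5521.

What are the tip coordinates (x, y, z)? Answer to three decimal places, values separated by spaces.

0.523 0.098 1.423

θ = κ·ℓ = 0.4613 × 1.5521 = 0.71598 rad
ρ = (1 − cos θ)/κ = (1 − 0.75445)/0.4613 = 0.53230
z = sin θ / κ = 0.65636/0.4613 = 1.42285
x = ρ cos φ = 0.53230 × cos(10.61°) = 0.52320
y = ρ sin φ = 0.53230 × sin(10.61°) = 0.09801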